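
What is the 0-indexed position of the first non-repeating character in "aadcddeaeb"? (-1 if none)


Input: aadcddeaeb
Character frequencies:
  'a': 3
  'b': 1
  'c': 1
  'd': 3
  'e': 2
Scanning left to right for freq == 1:
  Position 0 ('a'): freq=3, skip
  Position 1 ('a'): freq=3, skip
  Position 2 ('d'): freq=3, skip
  Position 3 ('c'): unique! => answer = 3

3


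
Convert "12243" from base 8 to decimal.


Input: "12243" in base 8
Positional expansion:
  Digit '1' (value 1) x 8^4 = 4096
  Digit '2' (value 2) x 8^3 = 1024
  Digit '2' (value 2) x 8^2 = 128
  Digit '4' (value 4) x 8^1 = 32
  Digit '3' (value 3) x 8^0 = 3
Sum = 5283

5283


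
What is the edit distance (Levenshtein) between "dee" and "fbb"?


Computing edit distance: "dee" -> "fbb"
DP table:
           f    b    b
      0    1    2    3
  d   1    1    2    3
  e   2    2    2    3
  e   3    3    3    3
Edit distance = dp[3][3] = 3

3


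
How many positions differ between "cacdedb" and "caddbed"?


Comparing "cacdedb" and "caddbed" position by position:
  Position 0: 'c' vs 'c' => same
  Position 1: 'a' vs 'a' => same
  Position 2: 'c' vs 'd' => DIFFER
  Position 3: 'd' vs 'd' => same
  Position 4: 'e' vs 'b' => DIFFER
  Position 5: 'd' vs 'e' => DIFFER
  Position 6: 'b' vs 'd' => DIFFER
Positions that differ: 4

4


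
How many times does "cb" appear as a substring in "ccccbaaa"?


Searching for "cb" in "ccccbaaa"
Scanning each position:
  Position 0: "cc" => no
  Position 1: "cc" => no
  Position 2: "cc" => no
  Position 3: "cb" => MATCH
  Position 4: "ba" => no
  Position 5: "aa" => no
  Position 6: "aa" => no
Total occurrences: 1

1


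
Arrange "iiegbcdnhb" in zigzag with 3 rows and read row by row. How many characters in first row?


Zigzag "iiegbcdnhb" into 3 rows:
Placing characters:
  'i' => row 0
  'i' => row 1
  'e' => row 2
  'g' => row 1
  'b' => row 0
  'c' => row 1
  'd' => row 2
  'n' => row 1
  'h' => row 0
  'b' => row 1
Rows:
  Row 0: "ibh"
  Row 1: "igcnb"
  Row 2: "ed"
First row length: 3

3


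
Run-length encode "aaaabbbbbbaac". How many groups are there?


Input: aaaabbbbbbaac
Scanning for consecutive runs:
  Group 1: 'a' x 4 (positions 0-3)
  Group 2: 'b' x 6 (positions 4-9)
  Group 3: 'a' x 2 (positions 10-11)
  Group 4: 'c' x 1 (positions 12-12)
Total groups: 4

4


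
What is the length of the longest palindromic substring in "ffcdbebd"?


Input: "ffcdbebd"
Checking substrings for palindromes:
  [3:8] "dbebd" (len 5) => palindrome
  [4:7] "beb" (len 3) => palindrome
  [0:2] "ff" (len 2) => palindrome
Longest palindromic substring: "dbebd" with length 5

5


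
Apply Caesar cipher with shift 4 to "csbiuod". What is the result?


Caesar cipher: shift "csbiuod" by 4
  'c' (pos 2) + 4 = pos 6 = 'g'
  's' (pos 18) + 4 = pos 22 = 'w'
  'b' (pos 1) + 4 = pos 5 = 'f'
  'i' (pos 8) + 4 = pos 12 = 'm'
  'u' (pos 20) + 4 = pos 24 = 'y'
  'o' (pos 14) + 4 = pos 18 = 's'
  'd' (pos 3) + 4 = pos 7 = 'h'
Result: gwfmysh

gwfmysh


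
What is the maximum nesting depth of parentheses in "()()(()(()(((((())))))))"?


Input: "()()(()(()(((((())))))))"
Tracking depth:
  Position 0 '(': depth becomes 1
  Position 1 ')': depth becomes 0
  Position 2 '(': depth becomes 1
  Position 3 ')': depth becomes 0
  Position 4 '(': depth becomes 1
  Position 5 '(': depth becomes 2
  Position 6 ')': depth becomes 1
  Position 7 '(': depth becomes 2
  Position 8 '(': depth becomes 3
  Position 9 ')': depth becomes 2
  Position 10 '(': depth becomes 3
  Position 11 '(': depth becomes 4
  Position 12 '(': depth becomes 5
  Position 13 '(': depth becomes 6
  Position 14 '(': depth becomes 7
  Position 15 '(': depth becomes 8
  Position 16 ')': depth becomes 7
  Position 17 ')': depth becomes 6
  Position 18 ')': depth becomes 5
  Position 19 ')': depth becomes 4
  Position 20 ')': depth becomes 3
  Position 21 ')': depth becomes 2
  Position 22 ')': depth becomes 1
  Position 23 ')': depth becomes 0
Maximum depth reached: 8

8


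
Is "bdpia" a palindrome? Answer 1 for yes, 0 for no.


Input: bdpia
Reversed: aipdb
  Compare pos 0 ('b') with pos 4 ('a'): MISMATCH
  Compare pos 1 ('d') with pos 3 ('i'): MISMATCH
Result: not a palindrome

0


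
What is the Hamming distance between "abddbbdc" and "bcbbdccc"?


Comparing "abddbbdc" and "bcbbdccc" position by position:
  Position 0: 'a' vs 'b' => differ
  Position 1: 'b' vs 'c' => differ
  Position 2: 'd' vs 'b' => differ
  Position 3: 'd' vs 'b' => differ
  Position 4: 'b' vs 'd' => differ
  Position 5: 'b' vs 'c' => differ
  Position 6: 'd' vs 'c' => differ
  Position 7: 'c' vs 'c' => same
Total differences (Hamming distance): 7

7


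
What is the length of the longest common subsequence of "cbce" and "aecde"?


LCS of "cbce" and "aecde"
DP table:
           a    e    c    d    e
      0    0    0    0    0    0
  c   0    0    0    1    1    1
  b   0    0    0    1    1    1
  c   0    0    0    1    1    1
  e   0    0    1    1    1    2
LCS length = dp[4][5] = 2

2


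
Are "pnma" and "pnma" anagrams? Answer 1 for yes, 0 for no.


Strings: "pnma", "pnma"
Sorted first:  amnp
Sorted second: amnp
Sorted forms match => anagrams

1


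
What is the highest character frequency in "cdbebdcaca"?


Input: cdbebdcaca
Character counts:
  'a': 2
  'b': 2
  'c': 3
  'd': 2
  'e': 1
Maximum frequency: 3

3


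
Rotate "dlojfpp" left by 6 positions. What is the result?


Input: "dlojfpp", rotate left by 6
First 6 characters: "dlojfp"
Remaining characters: "p"
Concatenate remaining + first: "p" + "dlojfp" = "pdlojfp"

pdlojfp


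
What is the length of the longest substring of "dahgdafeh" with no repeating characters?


Input: "dahgdafeh"
Sliding window (track last position of each char):
  Position 0 ('d'): window [0,0] length 1 -- new best
  Position 1 ('a'): window [0,1] length 2 -- new best
  Position 2 ('h'): window [0,2] length 3 -- new best
  Position 3 ('g'): window [0,3] length 4 -- new best
  Position 4 ('d'): repeat (last at 0), move window start to 1
  Position 4 ('d'): window [1,4] length 4
  Position 5 ('a'): repeat (last at 1), move window start to 2
  Position 5 ('a'): window [2,5] length 4
  Position 6 ('f'): window [2,6] length 5 -- new best
  Position 7 ('e'): window [2,7] length 6 -- new best
  Position 8 ('h'): repeat (last at 2), move window start to 3
  Position 8 ('h'): window [3,8] length 6
Longest substring with no repeats: "hgdafe" with length 6

6


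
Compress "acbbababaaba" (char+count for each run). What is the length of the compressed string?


Input: acbbababaaba
Runs:
  'a' x 1 => "a1"
  'c' x 1 => "c1"
  'b' x 2 => "b2"
  'a' x 1 => "a1"
  'b' x 1 => "b1"
  'a' x 1 => "a1"
  'b' x 1 => "b1"
  'a' x 2 => "a2"
  'b' x 1 => "b1"
  'a' x 1 => "a1"
Compressed: "a1c1b2a1b1a1b1a2b1a1"
Compressed length: 20

20


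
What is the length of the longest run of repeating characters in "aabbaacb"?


Input: "aabbaacb"
Scanning for longest run:
  Position 1 ('a'): continues run of 'a', length=2
  Position 2 ('b'): new char, reset run to 1
  Position 3 ('b'): continues run of 'b', length=2
  Position 4 ('a'): new char, reset run to 1
  Position 5 ('a'): continues run of 'a', length=2
  Position 6 ('c'): new char, reset run to 1
  Position 7 ('b'): new char, reset run to 1
Longest run: 'a' with length 2

2


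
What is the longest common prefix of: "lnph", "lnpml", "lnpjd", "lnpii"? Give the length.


Words: lnph, lnpml, lnpjd, lnpii
  Position 0: all 'l' => match
  Position 1: all 'n' => match
  Position 2: all 'p' => match
  Position 3: ('h', 'm', 'j', 'i') => mismatch, stop
LCP = "lnp" (length 3)

3


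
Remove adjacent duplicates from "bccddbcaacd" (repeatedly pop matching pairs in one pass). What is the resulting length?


Input: bccddbcaacd
Stack-based adjacent duplicate removal:
  Read 'b': push. Stack: b
  Read 'c': push. Stack: bc
  Read 'c': matches stack top 'c' => pop. Stack: b
  Read 'd': push. Stack: bd
  Read 'd': matches stack top 'd' => pop. Stack: b
  Read 'b': matches stack top 'b' => pop. Stack: (empty)
  Read 'c': push. Stack: c
  Read 'a': push. Stack: ca
  Read 'a': matches stack top 'a' => pop. Stack: c
  Read 'c': matches stack top 'c' => pop. Stack: (empty)
  Read 'd': push. Stack: d
Final stack: "d" (length 1)

1


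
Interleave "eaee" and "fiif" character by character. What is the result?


Interleaving "eaee" and "fiif":
  Position 0: 'e' from first, 'f' from second => "ef"
  Position 1: 'a' from first, 'i' from second => "ai"
  Position 2: 'e' from first, 'i' from second => "ei"
  Position 3: 'e' from first, 'f' from second => "ef"
Result: efaieief

efaieief


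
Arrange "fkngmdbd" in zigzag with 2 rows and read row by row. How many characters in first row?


Zigzag "fkngmdbd" into 2 rows:
Placing characters:
  'f' => row 0
  'k' => row 1
  'n' => row 0
  'g' => row 1
  'm' => row 0
  'd' => row 1
  'b' => row 0
  'd' => row 1
Rows:
  Row 0: "fnmb"
  Row 1: "kgdd"
First row length: 4

4


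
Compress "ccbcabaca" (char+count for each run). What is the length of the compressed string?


Input: ccbcabaca
Runs:
  'c' x 2 => "c2"
  'b' x 1 => "b1"
  'c' x 1 => "c1"
  'a' x 1 => "a1"
  'b' x 1 => "b1"
  'a' x 1 => "a1"
  'c' x 1 => "c1"
  'a' x 1 => "a1"
Compressed: "c2b1c1a1b1a1c1a1"
Compressed length: 16

16


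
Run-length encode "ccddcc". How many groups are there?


Input: ccddcc
Scanning for consecutive runs:
  Group 1: 'c' x 2 (positions 0-1)
  Group 2: 'd' x 2 (positions 2-3)
  Group 3: 'c' x 2 (positions 4-5)
Total groups: 3

3


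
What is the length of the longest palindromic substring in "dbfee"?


Input: "dbfee"
Checking substrings for palindromes:
  [3:5] "ee" (len 2) => palindrome
Longest palindromic substring: "ee" with length 2

2


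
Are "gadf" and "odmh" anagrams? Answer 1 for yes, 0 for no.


Strings: "gadf", "odmh"
Sorted first:  adfg
Sorted second: dhmo
Differ at position 0: 'a' vs 'd' => not anagrams

0


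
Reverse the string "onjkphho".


Input: onjkphho
Reading characters right to left:
  Position 7: 'o'
  Position 6: 'h'
  Position 5: 'h'
  Position 4: 'p'
  Position 3: 'k'
  Position 2: 'j'
  Position 1: 'n'
  Position 0: 'o'
Reversed: ohhpkjno

ohhpkjno


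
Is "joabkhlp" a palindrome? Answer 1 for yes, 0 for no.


Input: joabkhlp
Reversed: plhkbaoj
  Compare pos 0 ('j') with pos 7 ('p'): MISMATCH
  Compare pos 1 ('o') with pos 6 ('l'): MISMATCH
  Compare pos 2 ('a') with pos 5 ('h'): MISMATCH
  Compare pos 3 ('b') with pos 4 ('k'): MISMATCH
Result: not a palindrome

0


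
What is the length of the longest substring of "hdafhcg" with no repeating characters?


Input: "hdafhcg"
Sliding window (track last position of each char):
  Position 0 ('h'): window [0,0] length 1 -- new best
  Position 1 ('d'): window [0,1] length 2 -- new best
  Position 2 ('a'): window [0,2] length 3 -- new best
  Position 3 ('f'): window [0,3] length 4 -- new best
  Position 4 ('h'): repeat (last at 0), move window start to 1
  Position 4 ('h'): window [1,4] length 4
  Position 5 ('c'): window [1,5] length 5 -- new best
  Position 6 ('g'): window [1,6] length 6 -- new best
Longest substring with no repeats: "dafhcg" with length 6

6


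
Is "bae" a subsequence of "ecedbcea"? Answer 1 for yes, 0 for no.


Check if "bae" is a subsequence of "ecedbcea"
Greedy scan:
  Position 0 ('e'): no match needed
  Position 1 ('c'): no match needed
  Position 2 ('e'): no match needed
  Position 3 ('d'): no match needed
  Position 4 ('b'): matches sub[0] = 'b'
  Position 5 ('c'): no match needed
  Position 6 ('e'): no match needed
  Position 7 ('a'): matches sub[1] = 'a'
Only matched 2/3 characters => not a subsequence

0


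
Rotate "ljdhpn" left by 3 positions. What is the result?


Input: "ljdhpn", rotate left by 3
First 3 characters: "ljd"
Remaining characters: "hpn"
Concatenate remaining + first: "hpn" + "ljd" = "hpnljd"

hpnljd


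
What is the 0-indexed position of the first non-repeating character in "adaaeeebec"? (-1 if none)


Input: adaaeeebec
Character frequencies:
  'a': 3
  'b': 1
  'c': 1
  'd': 1
  'e': 4
Scanning left to right for freq == 1:
  Position 0 ('a'): freq=3, skip
  Position 1 ('d'): unique! => answer = 1

1


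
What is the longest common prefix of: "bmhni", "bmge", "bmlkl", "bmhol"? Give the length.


Words: bmhni, bmge, bmlkl, bmhol
  Position 0: all 'b' => match
  Position 1: all 'm' => match
  Position 2: ('h', 'g', 'l', 'h') => mismatch, stop
LCP = "bm" (length 2)

2


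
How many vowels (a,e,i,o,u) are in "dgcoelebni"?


Input: dgcoelebni
Checking each character:
  'd' at position 0: consonant
  'g' at position 1: consonant
  'c' at position 2: consonant
  'o' at position 3: vowel (running total: 1)
  'e' at position 4: vowel (running total: 2)
  'l' at position 5: consonant
  'e' at position 6: vowel (running total: 3)
  'b' at position 7: consonant
  'n' at position 8: consonant
  'i' at position 9: vowel (running total: 4)
Total vowels: 4

4


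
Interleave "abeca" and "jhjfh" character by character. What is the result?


Interleaving "abeca" and "jhjfh":
  Position 0: 'a' from first, 'j' from second => "aj"
  Position 1: 'b' from first, 'h' from second => "bh"
  Position 2: 'e' from first, 'j' from second => "ej"
  Position 3: 'c' from first, 'f' from second => "cf"
  Position 4: 'a' from first, 'h' from second => "ah"
Result: ajbhejcfah

ajbhejcfah


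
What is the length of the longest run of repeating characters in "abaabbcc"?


Input: "abaabbcc"
Scanning for longest run:
  Position 1 ('b'): new char, reset run to 1
  Position 2 ('a'): new char, reset run to 1
  Position 3 ('a'): continues run of 'a', length=2
  Position 4 ('b'): new char, reset run to 1
  Position 5 ('b'): continues run of 'b', length=2
  Position 6 ('c'): new char, reset run to 1
  Position 7 ('c'): continues run of 'c', length=2
Longest run: 'a' with length 2

2


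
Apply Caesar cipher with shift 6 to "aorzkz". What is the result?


Caesar cipher: shift "aorzkz" by 6
  'a' (pos 0) + 6 = pos 6 = 'g'
  'o' (pos 14) + 6 = pos 20 = 'u'
  'r' (pos 17) + 6 = pos 23 = 'x'
  'z' (pos 25) + 6 = pos 5 = 'f'
  'k' (pos 10) + 6 = pos 16 = 'q'
  'z' (pos 25) + 6 = pos 5 = 'f'
Result: guxfqf

guxfqf


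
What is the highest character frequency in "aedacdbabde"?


Input: aedacdbabde
Character counts:
  'a': 3
  'b': 2
  'c': 1
  'd': 3
  'e': 2
Maximum frequency: 3

3


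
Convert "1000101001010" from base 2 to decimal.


Input: "1000101001010" in base 2
Positional expansion:
  Digit '1' (value 1) x 2^12 = 4096
  Digit '0' (value 0) x 2^11 = 0
  Digit '0' (value 0) x 2^10 = 0
  Digit '0' (value 0) x 2^9 = 0
  Digit '1' (value 1) x 2^8 = 256
  Digit '0' (value 0) x 2^7 = 0
  Digit '1' (value 1) x 2^6 = 64
  Digit '0' (value 0) x 2^5 = 0
  Digit '0' (value 0) x 2^4 = 0
  Digit '1' (value 1) x 2^3 = 8
  Digit '0' (value 0) x 2^2 = 0
  Digit '1' (value 1) x 2^1 = 2
  Digit '0' (value 0) x 2^0 = 0
Sum = 4426

4426


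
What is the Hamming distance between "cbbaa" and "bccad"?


Comparing "cbbaa" and "bccad" position by position:
  Position 0: 'c' vs 'b' => differ
  Position 1: 'b' vs 'c' => differ
  Position 2: 'b' vs 'c' => differ
  Position 3: 'a' vs 'a' => same
  Position 4: 'a' vs 'd' => differ
Total differences (Hamming distance): 4

4


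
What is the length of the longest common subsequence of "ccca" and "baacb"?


LCS of "ccca" and "baacb"
DP table:
           b    a    a    c    b
      0    0    0    0    0    0
  c   0    0    0    0    1    1
  c   0    0    0    0    1    1
  c   0    0    0    0    1    1
  a   0    0    1    1    1    1
LCS length = dp[4][5] = 1

1


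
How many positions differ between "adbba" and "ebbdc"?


Comparing "adbba" and "ebbdc" position by position:
  Position 0: 'a' vs 'e' => DIFFER
  Position 1: 'd' vs 'b' => DIFFER
  Position 2: 'b' vs 'b' => same
  Position 3: 'b' vs 'd' => DIFFER
  Position 4: 'a' vs 'c' => DIFFER
Positions that differ: 4

4


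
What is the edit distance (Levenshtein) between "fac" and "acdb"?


Computing edit distance: "fac" -> "acdb"
DP table:
           a    c    d    b
      0    1    2    3    4
  f   1    1    2    3    4
  a   2    1    2    3    4
  c   3    2    1    2    3
Edit distance = dp[3][4] = 3

3


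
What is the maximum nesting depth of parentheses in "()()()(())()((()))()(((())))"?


Input: "()()()(())()((()))()(((())))"
Tracking depth:
  Position 0 '(': depth becomes 1
  Position 1 ')': depth becomes 0
  Position 2 '(': depth becomes 1
  Position 3 ')': depth becomes 0
  Position 4 '(': depth becomes 1
  Position 5 ')': depth becomes 0
  Position 6 '(': depth becomes 1
  Position 7 '(': depth becomes 2
  Position 8 ')': depth becomes 1
  Position 9 ')': depth becomes 0
  Position 10 '(': depth becomes 1
  Position 11 ')': depth becomes 0
  Position 12 '(': depth becomes 1
  Position 13 '(': depth becomes 2
  Position 14 '(': depth becomes 3
  Position 15 ')': depth becomes 2
  Position 16 ')': depth becomes 1
  Position 17 ')': depth becomes 0
  Position 18 '(': depth becomes 1
  Position 19 ')': depth becomes 0
  Position 20 '(': depth becomes 1
  Position 21 '(': depth becomes 2
  Position 22 '(': depth becomes 3
  Position 23 '(': depth becomes 4
  Position 24 ')': depth becomes 3
  Position 25 ')': depth becomes 2
  Position 26 ')': depth becomes 1
  Position 27 ')': depth becomes 0
Maximum depth reached: 4

4


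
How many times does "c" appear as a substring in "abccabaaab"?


Searching for "c" in "abccabaaab"
Scanning each position:
  Position 0: "a" => no
  Position 1: "b" => no
  Position 2: "c" => MATCH
  Position 3: "c" => MATCH
  Position 4: "a" => no
  Position 5: "b" => no
  Position 6: "a" => no
  Position 7: "a" => no
  Position 8: "a" => no
  Position 9: "b" => no
Total occurrences: 2

2


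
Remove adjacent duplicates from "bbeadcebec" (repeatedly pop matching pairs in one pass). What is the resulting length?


Input: bbeadcebec
Stack-based adjacent duplicate removal:
  Read 'b': push. Stack: b
  Read 'b': matches stack top 'b' => pop. Stack: (empty)
  Read 'e': push. Stack: e
  Read 'a': push. Stack: ea
  Read 'd': push. Stack: ead
  Read 'c': push. Stack: eadc
  Read 'e': push. Stack: eadce
  Read 'b': push. Stack: eadceb
  Read 'e': push. Stack: eadcebe
  Read 'c': push. Stack: eadcebec
Final stack: "eadcebec" (length 8)

8


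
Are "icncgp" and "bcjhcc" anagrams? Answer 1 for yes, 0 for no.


Strings: "icncgp", "bcjhcc"
Sorted first:  ccginp
Sorted second: bccchj
Differ at position 0: 'c' vs 'b' => not anagrams

0


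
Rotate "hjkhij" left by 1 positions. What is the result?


Input: "hjkhij", rotate left by 1
First 1 characters: "h"
Remaining characters: "jkhij"
Concatenate remaining + first: "jkhij" + "h" = "jkhijh"

jkhijh


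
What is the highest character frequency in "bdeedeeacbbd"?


Input: bdeedeeacbbd
Character counts:
  'a': 1
  'b': 3
  'c': 1
  'd': 3
  'e': 4
Maximum frequency: 4

4


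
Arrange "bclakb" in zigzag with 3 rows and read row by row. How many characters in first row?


Zigzag "bclakb" into 3 rows:
Placing characters:
  'b' => row 0
  'c' => row 1
  'l' => row 2
  'a' => row 1
  'k' => row 0
  'b' => row 1
Rows:
  Row 0: "bk"
  Row 1: "cab"
  Row 2: "l"
First row length: 2

2


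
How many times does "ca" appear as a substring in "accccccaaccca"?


Searching for "ca" in "accccccaaccca"
Scanning each position:
  Position 0: "ac" => no
  Position 1: "cc" => no
  Position 2: "cc" => no
  Position 3: "cc" => no
  Position 4: "cc" => no
  Position 5: "cc" => no
  Position 6: "ca" => MATCH
  Position 7: "aa" => no
  Position 8: "ac" => no
  Position 9: "cc" => no
  Position 10: "cc" => no
  Position 11: "ca" => MATCH
Total occurrences: 2

2


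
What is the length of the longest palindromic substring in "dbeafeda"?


Input: "dbeafeda"
Checking substrings for palindromes:
  No multi-char palindromic substrings found
Longest palindromic substring: "d" with length 1

1


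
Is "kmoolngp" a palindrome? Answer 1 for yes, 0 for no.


Input: kmoolngp
Reversed: pgnloomk
  Compare pos 0 ('k') with pos 7 ('p'): MISMATCH
  Compare pos 1 ('m') with pos 6 ('g'): MISMATCH
  Compare pos 2 ('o') with pos 5 ('n'): MISMATCH
  Compare pos 3 ('o') with pos 4 ('l'): MISMATCH
Result: not a palindrome

0


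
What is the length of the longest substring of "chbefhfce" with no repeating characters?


Input: "chbefhfce"
Sliding window (track last position of each char):
  Position 0 ('c'): window [0,0] length 1 -- new best
  Position 1 ('h'): window [0,1] length 2 -- new best
  Position 2 ('b'): window [0,2] length 3 -- new best
  Position 3 ('e'): window [0,3] length 4 -- new best
  Position 4 ('f'): window [0,4] length 5 -- new best
  Position 5 ('h'): repeat (last at 1), move window start to 2
  Position 5 ('h'): window [2,5] length 4
  Position 6 ('f'): repeat (last at 4), move window start to 5
  Position 6 ('f'): window [5,6] length 2
  Position 7 ('c'): window [5,7] length 3
  Position 8 ('e'): window [5,8] length 4
Longest substring with no repeats: "chbef" with length 5

5


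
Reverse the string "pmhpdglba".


Input: pmhpdglba
Reading characters right to left:
  Position 8: 'a'
  Position 7: 'b'
  Position 6: 'l'
  Position 5: 'g'
  Position 4: 'd'
  Position 3: 'p'
  Position 2: 'h'
  Position 1: 'm'
  Position 0: 'p'
Reversed: ablgdphmp

ablgdphmp


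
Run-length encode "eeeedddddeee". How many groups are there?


Input: eeeedddddeee
Scanning for consecutive runs:
  Group 1: 'e' x 4 (positions 0-3)
  Group 2: 'd' x 5 (positions 4-8)
  Group 3: 'e' x 3 (positions 9-11)
Total groups: 3

3


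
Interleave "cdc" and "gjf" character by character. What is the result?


Interleaving "cdc" and "gjf":
  Position 0: 'c' from first, 'g' from second => "cg"
  Position 1: 'd' from first, 'j' from second => "dj"
  Position 2: 'c' from first, 'f' from second => "cf"
Result: cgdjcf

cgdjcf


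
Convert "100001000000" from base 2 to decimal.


Input: "100001000000" in base 2
Positional expansion:
  Digit '1' (value 1) x 2^11 = 2048
  Digit '0' (value 0) x 2^10 = 0
  Digit '0' (value 0) x 2^9 = 0
  Digit '0' (value 0) x 2^8 = 0
  Digit '0' (value 0) x 2^7 = 0
  Digit '1' (value 1) x 2^6 = 64
  Digit '0' (value 0) x 2^5 = 0
  Digit '0' (value 0) x 2^4 = 0
  Digit '0' (value 0) x 2^3 = 0
  Digit '0' (value 0) x 2^2 = 0
  Digit '0' (value 0) x 2^1 = 0
  Digit '0' (value 0) x 2^0 = 0
Sum = 2112

2112


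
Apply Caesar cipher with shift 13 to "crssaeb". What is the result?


Caesar cipher: shift "crssaeb" by 13
  'c' (pos 2) + 13 = pos 15 = 'p'
  'r' (pos 17) + 13 = pos 4 = 'e'
  's' (pos 18) + 13 = pos 5 = 'f'
  's' (pos 18) + 13 = pos 5 = 'f'
  'a' (pos 0) + 13 = pos 13 = 'n'
  'e' (pos 4) + 13 = pos 17 = 'r'
  'b' (pos 1) + 13 = pos 14 = 'o'
Result: peffnro

peffnro


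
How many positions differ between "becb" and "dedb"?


Comparing "becb" and "dedb" position by position:
  Position 0: 'b' vs 'd' => DIFFER
  Position 1: 'e' vs 'e' => same
  Position 2: 'c' vs 'd' => DIFFER
  Position 3: 'b' vs 'b' => same
Positions that differ: 2

2


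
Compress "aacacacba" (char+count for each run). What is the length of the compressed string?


Input: aacacacba
Runs:
  'a' x 2 => "a2"
  'c' x 1 => "c1"
  'a' x 1 => "a1"
  'c' x 1 => "c1"
  'a' x 1 => "a1"
  'c' x 1 => "c1"
  'b' x 1 => "b1"
  'a' x 1 => "a1"
Compressed: "a2c1a1c1a1c1b1a1"
Compressed length: 16

16


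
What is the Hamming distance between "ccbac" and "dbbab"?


Comparing "ccbac" and "dbbab" position by position:
  Position 0: 'c' vs 'd' => differ
  Position 1: 'c' vs 'b' => differ
  Position 2: 'b' vs 'b' => same
  Position 3: 'a' vs 'a' => same
  Position 4: 'c' vs 'b' => differ
Total differences (Hamming distance): 3

3


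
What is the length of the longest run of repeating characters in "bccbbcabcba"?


Input: "bccbbcabcba"
Scanning for longest run:
  Position 1 ('c'): new char, reset run to 1
  Position 2 ('c'): continues run of 'c', length=2
  Position 3 ('b'): new char, reset run to 1
  Position 4 ('b'): continues run of 'b', length=2
  Position 5 ('c'): new char, reset run to 1
  Position 6 ('a'): new char, reset run to 1
  Position 7 ('b'): new char, reset run to 1
  Position 8 ('c'): new char, reset run to 1
  Position 9 ('b'): new char, reset run to 1
  Position 10 ('a'): new char, reset run to 1
Longest run: 'c' with length 2

2


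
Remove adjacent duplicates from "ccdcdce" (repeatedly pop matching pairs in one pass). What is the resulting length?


Input: ccdcdce
Stack-based adjacent duplicate removal:
  Read 'c': push. Stack: c
  Read 'c': matches stack top 'c' => pop. Stack: (empty)
  Read 'd': push. Stack: d
  Read 'c': push. Stack: dc
  Read 'd': push. Stack: dcd
  Read 'c': push. Stack: dcdc
  Read 'e': push. Stack: dcdce
Final stack: "dcdce" (length 5)

5


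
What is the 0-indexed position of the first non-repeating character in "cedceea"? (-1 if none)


Input: cedceea
Character frequencies:
  'a': 1
  'c': 2
  'd': 1
  'e': 3
Scanning left to right for freq == 1:
  Position 0 ('c'): freq=2, skip
  Position 1 ('e'): freq=3, skip
  Position 2 ('d'): unique! => answer = 2

2


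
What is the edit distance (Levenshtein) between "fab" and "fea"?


Computing edit distance: "fab" -> "fea"
DP table:
           f    e    a
      0    1    2    3
  f   1    0    1    2
  a   2    1    1    1
  b   3    2    2    2
Edit distance = dp[3][3] = 2

2


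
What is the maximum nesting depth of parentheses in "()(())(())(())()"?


Input: "()(())(())(())()"
Tracking depth:
  Position 0 '(': depth becomes 1
  Position 1 ')': depth becomes 0
  Position 2 '(': depth becomes 1
  Position 3 '(': depth becomes 2
  Position 4 ')': depth becomes 1
  Position 5 ')': depth becomes 0
  Position 6 '(': depth becomes 1
  Position 7 '(': depth becomes 2
  Position 8 ')': depth becomes 1
  Position 9 ')': depth becomes 0
  Position 10 '(': depth becomes 1
  Position 11 '(': depth becomes 2
  Position 12 ')': depth becomes 1
  Position 13 ')': depth becomes 0
  Position 14 '(': depth becomes 1
  Position 15 ')': depth becomes 0
Maximum depth reached: 2

2


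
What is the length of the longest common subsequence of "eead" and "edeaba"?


LCS of "eead" and "edeaba"
DP table:
           e    d    e    a    b    a
      0    0    0    0    0    0    0
  e   0    1    1    1    1    1    1
  e   0    1    1    2    2    2    2
  a   0    1    1    2    3    3    3
  d   0    1    2    2    3    3    3
LCS length = dp[4][6] = 3

3


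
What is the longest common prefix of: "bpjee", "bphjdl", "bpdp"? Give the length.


Words: bpjee, bphjdl, bpdp
  Position 0: all 'b' => match
  Position 1: all 'p' => match
  Position 2: ('j', 'h', 'd') => mismatch, stop
LCP = "bp" (length 2)

2


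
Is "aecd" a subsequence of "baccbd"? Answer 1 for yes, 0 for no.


Check if "aecd" is a subsequence of "baccbd"
Greedy scan:
  Position 0 ('b'): no match needed
  Position 1 ('a'): matches sub[0] = 'a'
  Position 2 ('c'): no match needed
  Position 3 ('c'): no match needed
  Position 4 ('b'): no match needed
  Position 5 ('d'): no match needed
Only matched 1/4 characters => not a subsequence

0


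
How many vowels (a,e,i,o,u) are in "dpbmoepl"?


Input: dpbmoepl
Checking each character:
  'd' at position 0: consonant
  'p' at position 1: consonant
  'b' at position 2: consonant
  'm' at position 3: consonant
  'o' at position 4: vowel (running total: 1)
  'e' at position 5: vowel (running total: 2)
  'p' at position 6: consonant
  'l' at position 7: consonant
Total vowels: 2

2


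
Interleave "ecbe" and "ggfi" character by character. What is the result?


Interleaving "ecbe" and "ggfi":
  Position 0: 'e' from first, 'g' from second => "eg"
  Position 1: 'c' from first, 'g' from second => "cg"
  Position 2: 'b' from first, 'f' from second => "bf"
  Position 3: 'e' from first, 'i' from second => "ei"
Result: egcgbfei

egcgbfei


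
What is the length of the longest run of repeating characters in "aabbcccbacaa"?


Input: "aabbcccbacaa"
Scanning for longest run:
  Position 1 ('a'): continues run of 'a', length=2
  Position 2 ('b'): new char, reset run to 1
  Position 3 ('b'): continues run of 'b', length=2
  Position 4 ('c'): new char, reset run to 1
  Position 5 ('c'): continues run of 'c', length=2
  Position 6 ('c'): continues run of 'c', length=3
  Position 7 ('b'): new char, reset run to 1
  Position 8 ('a'): new char, reset run to 1
  Position 9 ('c'): new char, reset run to 1
  Position 10 ('a'): new char, reset run to 1
  Position 11 ('a'): continues run of 'a', length=2
Longest run: 'c' with length 3

3


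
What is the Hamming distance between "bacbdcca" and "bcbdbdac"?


Comparing "bacbdcca" and "bcbdbdac" position by position:
  Position 0: 'b' vs 'b' => same
  Position 1: 'a' vs 'c' => differ
  Position 2: 'c' vs 'b' => differ
  Position 3: 'b' vs 'd' => differ
  Position 4: 'd' vs 'b' => differ
  Position 5: 'c' vs 'd' => differ
  Position 6: 'c' vs 'a' => differ
  Position 7: 'a' vs 'c' => differ
Total differences (Hamming distance): 7

7


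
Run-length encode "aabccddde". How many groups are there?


Input: aabccddde
Scanning for consecutive runs:
  Group 1: 'a' x 2 (positions 0-1)
  Group 2: 'b' x 1 (positions 2-2)
  Group 3: 'c' x 2 (positions 3-4)
  Group 4: 'd' x 3 (positions 5-7)
  Group 5: 'e' x 1 (positions 8-8)
Total groups: 5

5


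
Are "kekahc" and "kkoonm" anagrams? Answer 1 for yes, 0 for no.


Strings: "kekahc", "kkoonm"
Sorted first:  acehkk
Sorted second: kkmnoo
Differ at position 0: 'a' vs 'k' => not anagrams

0


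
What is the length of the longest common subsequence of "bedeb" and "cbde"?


LCS of "bedeb" and "cbde"
DP table:
           c    b    d    e
      0    0    0    0    0
  b   0    0    1    1    1
  e   0    0    1    1    2
  d   0    0    1    2    2
  e   0    0    1    2    3
  b   0    0    1    2    3
LCS length = dp[5][4] = 3

3


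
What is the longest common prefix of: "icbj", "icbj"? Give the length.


Words: icbj, icbj
  Position 0: all 'i' => match
  Position 1: all 'c' => match
  Position 2: all 'b' => match
  Position 3: all 'j' => match
LCP = "icbj" (length 4)

4


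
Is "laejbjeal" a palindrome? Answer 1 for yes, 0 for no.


Input: laejbjeal
Reversed: laejbjeal
  Compare pos 0 ('l') with pos 8 ('l'): match
  Compare pos 1 ('a') with pos 7 ('a'): match
  Compare pos 2 ('e') with pos 6 ('e'): match
  Compare pos 3 ('j') with pos 5 ('j'): match
Result: palindrome

1


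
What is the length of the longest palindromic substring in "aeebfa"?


Input: "aeebfa"
Checking substrings for palindromes:
  [1:3] "ee" (len 2) => palindrome
Longest palindromic substring: "ee" with length 2

2


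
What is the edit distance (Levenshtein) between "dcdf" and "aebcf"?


Computing edit distance: "dcdf" -> "aebcf"
DP table:
           a    e    b    c    f
      0    1    2    3    4    5
  d   1    1    2    3    4    5
  c   2    2    2    3    3    4
  d   3    3    3    3    4    4
  f   4    4    4    4    4    4
Edit distance = dp[4][5] = 4

4


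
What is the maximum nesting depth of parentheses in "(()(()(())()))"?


Input: "(()(()(())()))"
Tracking depth:
  Position 0 '(': depth becomes 1
  Position 1 '(': depth becomes 2
  Position 2 ')': depth becomes 1
  Position 3 '(': depth becomes 2
  Position 4 '(': depth becomes 3
  Position 5 ')': depth becomes 2
  Position 6 '(': depth becomes 3
  Position 7 '(': depth becomes 4
  Position 8 ')': depth becomes 3
  Position 9 ')': depth becomes 2
  Position 10 '(': depth becomes 3
  Position 11 ')': depth becomes 2
  Position 12 ')': depth becomes 1
  Position 13 ')': depth becomes 0
Maximum depth reached: 4

4


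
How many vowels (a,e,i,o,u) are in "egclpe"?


Input: egclpe
Checking each character:
  'e' at position 0: vowel (running total: 1)
  'g' at position 1: consonant
  'c' at position 2: consonant
  'l' at position 3: consonant
  'p' at position 4: consonant
  'e' at position 5: vowel (running total: 2)
Total vowels: 2

2


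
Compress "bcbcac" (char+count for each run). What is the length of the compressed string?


Input: bcbcac
Runs:
  'b' x 1 => "b1"
  'c' x 1 => "c1"
  'b' x 1 => "b1"
  'c' x 1 => "c1"
  'a' x 1 => "a1"
  'c' x 1 => "c1"
Compressed: "b1c1b1c1a1c1"
Compressed length: 12

12


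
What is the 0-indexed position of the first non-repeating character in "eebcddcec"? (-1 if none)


Input: eebcddcec
Character frequencies:
  'b': 1
  'c': 3
  'd': 2
  'e': 3
Scanning left to right for freq == 1:
  Position 0 ('e'): freq=3, skip
  Position 1 ('e'): freq=3, skip
  Position 2 ('b'): unique! => answer = 2

2


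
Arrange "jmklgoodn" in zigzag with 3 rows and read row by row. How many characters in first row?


Zigzag "jmklgoodn" into 3 rows:
Placing characters:
  'j' => row 0
  'm' => row 1
  'k' => row 2
  'l' => row 1
  'g' => row 0
  'o' => row 1
  'o' => row 2
  'd' => row 1
  'n' => row 0
Rows:
  Row 0: "jgn"
  Row 1: "mlod"
  Row 2: "ko"
First row length: 3

3


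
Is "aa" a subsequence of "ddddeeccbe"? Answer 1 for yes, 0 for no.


Check if "aa" is a subsequence of "ddddeeccbe"
Greedy scan:
  Position 0 ('d'): no match needed
  Position 1 ('d'): no match needed
  Position 2 ('d'): no match needed
  Position 3 ('d'): no match needed
  Position 4 ('e'): no match needed
  Position 5 ('e'): no match needed
  Position 6 ('c'): no match needed
  Position 7 ('c'): no match needed
  Position 8 ('b'): no match needed
  Position 9 ('e'): no match needed
Only matched 0/2 characters => not a subsequence

0


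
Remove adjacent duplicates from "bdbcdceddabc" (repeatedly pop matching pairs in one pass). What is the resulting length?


Input: bdbcdceddabc
Stack-based adjacent duplicate removal:
  Read 'b': push. Stack: b
  Read 'd': push. Stack: bd
  Read 'b': push. Stack: bdb
  Read 'c': push. Stack: bdbc
  Read 'd': push. Stack: bdbcd
  Read 'c': push. Stack: bdbcdc
  Read 'e': push. Stack: bdbcdce
  Read 'd': push. Stack: bdbcdced
  Read 'd': matches stack top 'd' => pop. Stack: bdbcdce
  Read 'a': push. Stack: bdbcdcea
  Read 'b': push. Stack: bdbcdceab
  Read 'c': push. Stack: bdbcdceabc
Final stack: "bdbcdceabc" (length 10)

10


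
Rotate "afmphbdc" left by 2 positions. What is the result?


Input: "afmphbdc", rotate left by 2
First 2 characters: "af"
Remaining characters: "mphbdc"
Concatenate remaining + first: "mphbdc" + "af" = "mphbdcaf"

mphbdcaf


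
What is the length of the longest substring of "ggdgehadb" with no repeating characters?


Input: "ggdgehadb"
Sliding window (track last position of each char):
  Position 0 ('g'): window [0,0] length 1 -- new best
  Position 1 ('g'): repeat (last at 0), move window start to 1
  Position 1 ('g'): window [1,1] length 1
  Position 2 ('d'): window [1,2] length 2 -- new best
  Position 3 ('g'): repeat (last at 1), move window start to 2
  Position 3 ('g'): window [2,3] length 2
  Position 4 ('e'): window [2,4] length 3 -- new best
  Position 5 ('h'): window [2,5] length 4 -- new best
  Position 6 ('a'): window [2,6] length 5 -- new best
  Position 7 ('d'): repeat (last at 2), move window start to 3
  Position 7 ('d'): window [3,7] length 5
  Position 8 ('b'): window [3,8] length 6 -- new best
Longest substring with no repeats: "gehadb" with length 6

6


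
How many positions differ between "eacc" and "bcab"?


Comparing "eacc" and "bcab" position by position:
  Position 0: 'e' vs 'b' => DIFFER
  Position 1: 'a' vs 'c' => DIFFER
  Position 2: 'c' vs 'a' => DIFFER
  Position 3: 'c' vs 'b' => DIFFER
Positions that differ: 4

4


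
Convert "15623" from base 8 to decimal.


Input: "15623" in base 8
Positional expansion:
  Digit '1' (value 1) x 8^4 = 4096
  Digit '5' (value 5) x 8^3 = 2560
  Digit '6' (value 6) x 8^2 = 384
  Digit '2' (value 2) x 8^1 = 16
  Digit '3' (value 3) x 8^0 = 3
Sum = 7059

7059


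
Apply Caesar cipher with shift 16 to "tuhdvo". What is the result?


Caesar cipher: shift "tuhdvo" by 16
  't' (pos 19) + 16 = pos 9 = 'j'
  'u' (pos 20) + 16 = pos 10 = 'k'
  'h' (pos 7) + 16 = pos 23 = 'x'
  'd' (pos 3) + 16 = pos 19 = 't'
  'v' (pos 21) + 16 = pos 11 = 'l'
  'o' (pos 14) + 16 = pos 4 = 'e'
Result: jkxtle

jkxtle


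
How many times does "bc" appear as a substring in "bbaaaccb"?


Searching for "bc" in "bbaaaccb"
Scanning each position:
  Position 0: "bb" => no
  Position 1: "ba" => no
  Position 2: "aa" => no
  Position 3: "aa" => no
  Position 4: "ac" => no
  Position 5: "cc" => no
  Position 6: "cb" => no
Total occurrences: 0

0


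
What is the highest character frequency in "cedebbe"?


Input: cedebbe
Character counts:
  'b': 2
  'c': 1
  'd': 1
  'e': 3
Maximum frequency: 3

3


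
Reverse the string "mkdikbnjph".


Input: mkdikbnjph
Reading characters right to left:
  Position 9: 'h'
  Position 8: 'p'
  Position 7: 'j'
  Position 6: 'n'
  Position 5: 'b'
  Position 4: 'k'
  Position 3: 'i'
  Position 2: 'd'
  Position 1: 'k'
  Position 0: 'm'
Reversed: hpjnbkidkm

hpjnbkidkm


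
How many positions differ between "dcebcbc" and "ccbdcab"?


Comparing "dcebcbc" and "ccbdcab" position by position:
  Position 0: 'd' vs 'c' => DIFFER
  Position 1: 'c' vs 'c' => same
  Position 2: 'e' vs 'b' => DIFFER
  Position 3: 'b' vs 'd' => DIFFER
  Position 4: 'c' vs 'c' => same
  Position 5: 'b' vs 'a' => DIFFER
  Position 6: 'c' vs 'b' => DIFFER
Positions that differ: 5

5


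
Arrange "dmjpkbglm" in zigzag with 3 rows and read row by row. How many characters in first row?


Zigzag "dmjpkbglm" into 3 rows:
Placing characters:
  'd' => row 0
  'm' => row 1
  'j' => row 2
  'p' => row 1
  'k' => row 0
  'b' => row 1
  'g' => row 2
  'l' => row 1
  'm' => row 0
Rows:
  Row 0: "dkm"
  Row 1: "mpbl"
  Row 2: "jg"
First row length: 3

3


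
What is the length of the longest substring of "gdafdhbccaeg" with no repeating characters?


Input: "gdafdhbccaeg"
Sliding window (track last position of each char):
  Position 0 ('g'): window [0,0] length 1 -- new best
  Position 1 ('d'): window [0,1] length 2 -- new best
  Position 2 ('a'): window [0,2] length 3 -- new best
  Position 3 ('f'): window [0,3] length 4 -- new best
  Position 4 ('d'): repeat (last at 1), move window start to 2
  Position 4 ('d'): window [2,4] length 3
  Position 5 ('h'): window [2,5] length 4
  Position 6 ('b'): window [2,6] length 5 -- new best
  Position 7 ('c'): window [2,7] length 6 -- new best
  Position 8 ('c'): repeat (last at 7), move window start to 8
  Position 8 ('c'): window [8,8] length 1
  Position 9 ('a'): window [8,9] length 2
  Position 10 ('e'): window [8,10] length 3
  Position 11 ('g'): window [8,11] length 4
Longest substring with no repeats: "afdhbc" with length 6

6


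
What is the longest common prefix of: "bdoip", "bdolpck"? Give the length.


Words: bdoip, bdolpck
  Position 0: all 'b' => match
  Position 1: all 'd' => match
  Position 2: all 'o' => match
  Position 3: ('i', 'l') => mismatch, stop
LCP = "bdo" (length 3)

3


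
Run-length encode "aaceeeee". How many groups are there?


Input: aaceeeee
Scanning for consecutive runs:
  Group 1: 'a' x 2 (positions 0-1)
  Group 2: 'c' x 1 (positions 2-2)
  Group 3: 'e' x 5 (positions 3-7)
Total groups: 3

3


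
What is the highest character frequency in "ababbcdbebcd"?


Input: ababbcdbebcd
Character counts:
  'a': 2
  'b': 5
  'c': 2
  'd': 2
  'e': 1
Maximum frequency: 5

5


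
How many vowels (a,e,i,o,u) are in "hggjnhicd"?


Input: hggjnhicd
Checking each character:
  'h' at position 0: consonant
  'g' at position 1: consonant
  'g' at position 2: consonant
  'j' at position 3: consonant
  'n' at position 4: consonant
  'h' at position 5: consonant
  'i' at position 6: vowel (running total: 1)
  'c' at position 7: consonant
  'd' at position 8: consonant
Total vowels: 1

1


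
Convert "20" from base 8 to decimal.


Input: "20" in base 8
Positional expansion:
  Digit '2' (value 2) x 8^1 = 16
  Digit '0' (value 0) x 8^0 = 0
Sum = 16

16
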